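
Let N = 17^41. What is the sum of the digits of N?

206

17^41 = 280805607755268602048174614102036928492604365174417
Sum of its 51 digits: 206.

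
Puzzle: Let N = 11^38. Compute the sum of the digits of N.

184

11^38 = 3740434344477351388916475705363381856681
Sum of its 40 digits: 184.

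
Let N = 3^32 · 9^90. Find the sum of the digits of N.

432

3^32 · 9^90 = 141158163862183763292171284564016760661754655311572624335224092241585052457078933432718798844642935441
Sum of its 102 digits: 432.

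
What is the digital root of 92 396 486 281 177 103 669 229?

3

9+2+3+9+6+4+8+6+2+8+1+1+7+7+1+0+3+6+6+9+2+2+9 = 111
1+1+1 = 3
(Equivalently, 92 396 486 281 177 103 669 229 mod 9 = 3.)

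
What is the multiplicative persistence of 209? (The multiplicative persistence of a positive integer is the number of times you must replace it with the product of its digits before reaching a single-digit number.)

209 → 0 (1 step)

1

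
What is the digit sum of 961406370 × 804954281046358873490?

961406370 × 804954281046358873490 = 773888173356739686279310131300
Sum of its 30 digits: 135.

135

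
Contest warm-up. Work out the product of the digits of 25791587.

2×5×7×9×1×5×8×7 = 176400

176400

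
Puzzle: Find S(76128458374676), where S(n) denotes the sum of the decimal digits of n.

7+6+1+2+8+4+5+8+3+7+4+6+7+6 = 74

74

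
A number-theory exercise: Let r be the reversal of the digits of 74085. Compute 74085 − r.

16038

Reverse of 74085 is 58047.
74085 − 58047 = 16038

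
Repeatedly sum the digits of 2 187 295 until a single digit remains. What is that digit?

2+1+8+7+2+9+5 = 34
3+4 = 7

7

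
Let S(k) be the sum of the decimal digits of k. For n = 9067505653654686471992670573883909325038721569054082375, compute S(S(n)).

First digit sum: 263.
2+6+3 = 11.

11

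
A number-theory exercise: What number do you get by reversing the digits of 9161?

Reversing 9161 gives 1619.

1619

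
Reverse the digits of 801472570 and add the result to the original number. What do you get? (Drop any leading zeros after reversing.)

Reverse of 801472570 is 75274108.
801472570 + 75274108 = 876746678

876746678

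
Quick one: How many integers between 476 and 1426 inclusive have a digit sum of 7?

The integers in [476, 1426] that have a digit sum of 7: 502, 511, 520, 601, 610, 700, …, 1411, 1420.
31 qualify.

31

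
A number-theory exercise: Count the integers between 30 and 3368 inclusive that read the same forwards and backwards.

121

The integers in [30, 3368] that read the same forwards and backwards: 33, 44, 55, 66, 77, 88, …, 3223, 3333.
121 qualify.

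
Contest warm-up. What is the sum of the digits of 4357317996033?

60

4+3+5+7+3+1+7+9+9+6+0+3+3 = 60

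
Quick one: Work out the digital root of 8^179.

8

The digital root of n equals n mod 9 (or 9 when 9 | n), so we need 8^179 mod 9.
8^179 ≡ 8 (mod 9), so the digital root is 8.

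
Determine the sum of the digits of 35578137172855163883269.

113

3+5+5+7+8+1+3+7+1+7+2+8+5+5+1+6+3+8+8+3+2+6+9 = 113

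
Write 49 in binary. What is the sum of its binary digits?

3

49 in base 2 is 110001.
Digit sum: 1+1+0+0+0+1 = 3.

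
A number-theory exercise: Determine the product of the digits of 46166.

4×6×1×6×6 = 864

864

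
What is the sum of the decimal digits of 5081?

14

5+0+8+1 = 14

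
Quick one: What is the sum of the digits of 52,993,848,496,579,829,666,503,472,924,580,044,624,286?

210

5+2+9+9+3+8+4+8+4+9+6+5+7+9+8+2+9+6+6+6+5+0+3+4+7+2+9+2+4+5+8+0+0+4+4+6+2+4+2+8+6 = 210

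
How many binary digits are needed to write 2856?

12

2856 in base 2 is 101100101000, which has 12 digits.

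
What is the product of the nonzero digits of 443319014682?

4×4×3×3×1×9×1×4×6×8×2 = 497664

497664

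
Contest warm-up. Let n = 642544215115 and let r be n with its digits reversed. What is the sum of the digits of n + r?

44

Reversal of 642544215115 is 511512445246; 642544215115 + 511512445246 = 1154056660361.
Digit sum of 1154056660361: 1+1+5+4+0+5+6+6+6+0+3+6+1 = 44.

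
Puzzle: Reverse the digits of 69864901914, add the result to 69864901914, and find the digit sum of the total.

51

Reversal of 69864901914 is 41910946896; 69864901914 + 41910946896 = 111775848810.
Digit sum of 111775848810: 1+1+1+7+7+5+8+4+8+8+1+0 = 51.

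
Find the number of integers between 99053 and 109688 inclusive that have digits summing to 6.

The integers in [99053, 109688] that have digits summing to 6: 100005, 100014, 100023, 100032, 100041, 100050, …, 104100, 105000.
56 qualify.

56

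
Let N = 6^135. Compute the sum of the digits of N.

6^135 = 1123100968590805486067490785139871311149300510808491947285143687519677653346191462727898443913171541426176
Sum of its 106 digits: 468.

468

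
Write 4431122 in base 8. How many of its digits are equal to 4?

4431122 in base 8 is 20716422.
The digit 4 appears 1 time.

1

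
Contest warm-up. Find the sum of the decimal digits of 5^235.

797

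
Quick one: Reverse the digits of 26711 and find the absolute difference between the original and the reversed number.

14949

Reverse of 26711 is 11762.
|26711 − 11762| = 14949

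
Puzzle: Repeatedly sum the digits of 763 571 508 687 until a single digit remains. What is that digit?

9

7+6+3+5+7+1+5+0+8+6+8+7 = 63
6+3 = 9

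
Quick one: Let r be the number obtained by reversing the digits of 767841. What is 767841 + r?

Reverse of 767841 is 148767.
767841 + 148767 = 916608

916608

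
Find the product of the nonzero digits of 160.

1×6 = 6

6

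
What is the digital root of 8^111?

The digital root of n equals n mod 9 (or 9 when 9 | n), so we need 8^111 mod 9.
8^111 ≡ 8 (mod 9), so the digital root is 8.

8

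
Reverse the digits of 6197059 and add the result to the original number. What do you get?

Reverse of 6197059 is 9507916.
6197059 + 9507916 = 15704975

15704975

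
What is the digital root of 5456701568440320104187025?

7

5+4+5+6+7+0+1+5+6+8+4+4+0+3+2+0+1+0+4+1+8+7+0+2+5 = 88
8+8 = 16
1+6 = 7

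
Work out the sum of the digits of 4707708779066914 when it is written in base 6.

49

4707708779066914 in base 6 is 114204243320134123414.
Digit sum: 1+1+4+2+0+4+2+4+3+3+2+0+1+3+4+1+2+3+4+1+4 = 49.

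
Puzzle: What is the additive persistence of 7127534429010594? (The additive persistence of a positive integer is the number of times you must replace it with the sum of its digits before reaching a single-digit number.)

7127534429010594 → 63 → 9 (2 steps)

2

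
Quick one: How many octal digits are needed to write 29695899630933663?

29695899630933663 in base 8 is 1514004155462313237, which has 19 digits.

19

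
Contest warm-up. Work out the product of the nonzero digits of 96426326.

9×6×4×2×6×3×2×6 = 93312

93312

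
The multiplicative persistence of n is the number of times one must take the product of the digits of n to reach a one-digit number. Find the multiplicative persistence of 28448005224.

28448005224 → 0 (1 step)

1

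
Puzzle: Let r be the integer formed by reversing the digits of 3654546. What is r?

6454563

Reversing 3654546 gives 6454563.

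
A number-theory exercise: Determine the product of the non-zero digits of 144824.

1×4×4×8×2×4 = 1024

1024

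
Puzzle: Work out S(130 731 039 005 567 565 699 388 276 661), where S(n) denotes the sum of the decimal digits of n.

1+3+0+7+3+1+0+3+9+0+0+5+5+6+7+5+6+5+6+9+9+3+8+8+2+7+6+6+6+1 = 137

137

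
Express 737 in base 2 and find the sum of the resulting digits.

5

737 in base 2 is 1011100001.
Digit sum: 1+0+1+1+1+0+0+0+0+1 = 5.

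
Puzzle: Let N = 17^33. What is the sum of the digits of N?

170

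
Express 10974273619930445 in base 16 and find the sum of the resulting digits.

10974273619930445 in base 16 is 26FD0B30C8AD4D.
Digit sum: 2+6+15+13+0+11+3+0+12+8+10+13+4+13 = 110.

110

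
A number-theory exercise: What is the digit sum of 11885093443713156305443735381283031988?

157

1+1+8+8+5+0+9+3+4+4+3+7+1+3+1+5+6+3+0+5+4+4+3+7+3+5+3+8+1+2+8+3+0+3+1+9+8+8 = 157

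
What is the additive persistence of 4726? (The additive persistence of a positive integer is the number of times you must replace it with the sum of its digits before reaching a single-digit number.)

4726 → 19 → 10 → 1 (3 steps)

3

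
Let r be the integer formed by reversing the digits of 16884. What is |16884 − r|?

Reverse of 16884 is 48861.
|16884 − 48861| = 31977

31977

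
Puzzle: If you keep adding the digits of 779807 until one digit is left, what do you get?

2

7+7+9+8+0+7 = 38
3+8 = 11
1+1 = 2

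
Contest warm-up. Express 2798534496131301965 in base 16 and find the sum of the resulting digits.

95

2798534496131301965 in base 16 is 26D6644C0595424D.
Digit sum: 2+6+13+6+6+4+4+12+0+5+9+5+4+2+4+13 = 95.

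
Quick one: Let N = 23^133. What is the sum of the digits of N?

23^133 = 12876629216720902605876313541980628862890971370610678485883940513030996390374928166621478672744578506776832974257063162410682931930190236154336512031619564923825743260407060642836983
Sum of its 182 digits: 806.

806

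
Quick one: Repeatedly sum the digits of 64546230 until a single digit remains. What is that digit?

6+4+5+4+6+2+3+0 = 30
3+0 = 3

3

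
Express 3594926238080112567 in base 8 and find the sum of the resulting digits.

3594926238080112567 in base 8 is 307435745674637613667.
Digit sum: 3+0+7+4+3+5+7+4+5+6+7+4+6+3+7+6+1+3+6+6+7 = 100.

100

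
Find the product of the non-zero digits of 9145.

9×1×4×5 = 180

180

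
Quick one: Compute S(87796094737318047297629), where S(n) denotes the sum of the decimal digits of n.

125

8+7+7+9+6+0+9+4+7+3+7+3+1+8+0+4+7+2+9+7+6+2+9 = 125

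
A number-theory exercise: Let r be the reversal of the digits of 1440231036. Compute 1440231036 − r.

-4861089405

Reverse of 1440231036 is 6301320441.
1440231036 − 6301320441 = -4861089405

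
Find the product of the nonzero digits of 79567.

13230

7×9×5×6×7 = 13230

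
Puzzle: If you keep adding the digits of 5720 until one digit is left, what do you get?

5+7+2+0 = 14
1+4 = 5
(Equivalently, 5720 mod 9 = 5.)

5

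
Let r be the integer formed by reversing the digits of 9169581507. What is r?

Reversing 9169581507 gives 7051859619.

7051859619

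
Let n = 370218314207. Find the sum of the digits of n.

3+7+0+2+1+8+3+1+4+2+0+7 = 38

38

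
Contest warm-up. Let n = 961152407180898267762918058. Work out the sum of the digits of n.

9+6+1+1+5+2+4+0+7+1+8+0+8+9+8+2+6+7+7+6+2+9+1+8+0+5+8 = 130

130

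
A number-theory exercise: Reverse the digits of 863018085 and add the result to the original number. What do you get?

1443828453

Reverse of 863018085 is 580810368.
863018085 + 580810368 = 1443828453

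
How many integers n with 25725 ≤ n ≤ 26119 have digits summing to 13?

8

The integers in [25725, 26119] that have digits summing to 13: 26005, 26014, 26023, 26032, 26041, 26050, 26104, 26113.
8 qualify.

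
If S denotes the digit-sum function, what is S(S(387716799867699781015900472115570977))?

First digit sum: 188.
1+8+8 = 17.

17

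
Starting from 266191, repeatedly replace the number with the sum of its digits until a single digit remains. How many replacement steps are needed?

2

266191 → 25 → 7 (2 steps)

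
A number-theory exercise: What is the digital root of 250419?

2+5+0+4+1+9 = 21
2+1 = 3
(Equivalently, 250419 mod 9 = 3.)

3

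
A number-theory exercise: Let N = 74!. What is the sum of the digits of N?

74! = 330788544151938641225953028221253782145683251820934971170611926835411235700971565459250872320000000000000000
Sum of its 108 digits: 378.

378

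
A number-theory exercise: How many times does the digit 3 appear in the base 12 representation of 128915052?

128915052 in base 12 is 3720B750.
The digit 3 appears 1 time.

1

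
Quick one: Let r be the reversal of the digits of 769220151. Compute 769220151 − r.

Reverse of 769220151 is 151022967.
769220151 − 151022967 = 618197184

618197184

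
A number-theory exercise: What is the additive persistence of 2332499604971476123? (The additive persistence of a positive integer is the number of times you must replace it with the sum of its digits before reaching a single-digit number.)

3

2332499604971476123 → 82 → 10 → 1 (3 steps)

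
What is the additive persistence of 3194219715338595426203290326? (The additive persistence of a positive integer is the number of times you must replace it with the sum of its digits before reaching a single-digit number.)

3194219715338595426203290326 → 114 → 6 (2 steps)

2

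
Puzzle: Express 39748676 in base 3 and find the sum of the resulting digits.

39748676 in base 3 is 2202210102221012.
Digit sum: 2+2+0+2+2+1+0+1+0+2+2+2+1+0+1+2 = 20.

20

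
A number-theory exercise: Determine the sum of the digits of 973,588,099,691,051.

80

9+7+3+5+8+8+0+9+9+6+9+1+0+5+1 = 80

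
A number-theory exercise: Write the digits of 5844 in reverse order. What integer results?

Reversing 5844 gives 4485.

4485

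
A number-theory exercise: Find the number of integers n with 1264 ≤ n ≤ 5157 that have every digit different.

The integers in [1264, 5157] that have every digit different: 1264, 1265, 1267, 1268, 1269, 1270, …, 5148, 5149.
2014 qualify.

2014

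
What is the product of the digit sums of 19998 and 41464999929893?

3096

S(19998) = 1+9+9+9+8 = 36.
S(41464999929893) = 4+1+4+6+4+9+9+9+9+2+9+8+9+3 = 86.
36 · 86 = 3096.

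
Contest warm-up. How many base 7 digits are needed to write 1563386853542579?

1563386853542579 in base 7 is 650205654440503112, which has 18 digits.

18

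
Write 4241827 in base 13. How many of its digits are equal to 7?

1

4241827 in base 13 is B56975.
The digit 7 appears 1 time.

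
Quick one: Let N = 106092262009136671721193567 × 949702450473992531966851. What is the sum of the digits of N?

106092262009136671721193567 × 949702450473992531966851 = 100756081206405959410264493273979615353555798447517
Sum of its 51 digits: 228.

228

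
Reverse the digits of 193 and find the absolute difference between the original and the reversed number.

Reverse of 193 is 391.
|193 − 391| = 198

198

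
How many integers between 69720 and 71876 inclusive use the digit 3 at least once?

The integers in [69720, 71876] that use the digit 3 at least once: 69723, 69730, 69731, 69732, 69733, 69734, …, 71863, 71873.
576 qualify.

576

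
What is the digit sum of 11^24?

118

11^24 = 9849732675807611094711841
Sum of its 25 digits: 118.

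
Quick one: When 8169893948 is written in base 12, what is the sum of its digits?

51

8169893948 in base 12 is 17000B7A78.
Digit sum: 1+7+0+0+0+11+7+10+7+8 = 51.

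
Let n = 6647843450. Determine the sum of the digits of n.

6+6+4+7+8+4+3+4+5+0 = 47

47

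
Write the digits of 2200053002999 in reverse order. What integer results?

Reversing 2200053002999 gives 9992003500022.

9992003500022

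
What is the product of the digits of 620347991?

6×2×0×3×4×7×9×9×1 = 0

0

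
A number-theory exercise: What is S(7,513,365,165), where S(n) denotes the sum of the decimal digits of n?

7+5+1+3+3+6+5+1+6+5 = 42

42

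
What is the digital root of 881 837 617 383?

9

8+8+1+8+3+7+6+1+7+3+8+3 = 63
6+3 = 9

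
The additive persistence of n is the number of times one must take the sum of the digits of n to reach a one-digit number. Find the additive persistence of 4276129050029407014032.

4276129050029407014032 → 68 → 14 → 5 (3 steps)

3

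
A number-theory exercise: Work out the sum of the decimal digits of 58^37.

265

58^37 = 176537008025531257672933899600492053742894001443250331170423963648
Sum of its 66 digits: 265.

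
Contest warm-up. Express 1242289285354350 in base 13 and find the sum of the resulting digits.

78

1242289285354350 in base 13 is 414244B91BA14C.
Digit sum: 4+1+4+2+4+4+11+9+1+11+10+1+4+12 = 78.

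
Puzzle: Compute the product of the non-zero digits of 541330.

180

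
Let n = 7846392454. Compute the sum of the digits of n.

7+8+4+6+3+9+2+4+5+4 = 52

52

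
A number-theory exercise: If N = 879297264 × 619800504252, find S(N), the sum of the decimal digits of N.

117

879297264 × 619800504252 = 544988887614603966528
Sum of its 21 digits: 117.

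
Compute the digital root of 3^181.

9

The digital root of n equals n mod 9 (or 9 when 9 | n), so we need 3^181 mod 9.
3^181 ≡ 0 (mod 9), so the digital root is 9.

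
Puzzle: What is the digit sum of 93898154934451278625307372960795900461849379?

9+3+8+9+8+1+5+4+9+3+4+4+5+1+2+7+8+6+2+5+3+0+7+3+7+2+9+6+0+7+9+5+9+0+0+4+6+1+8+4+9+3+7+9 = 221

221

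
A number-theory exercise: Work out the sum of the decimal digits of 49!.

49! = 608281864034267560872252163321295376887552831379210240000000000
Sum of its 63 digits: 225.

225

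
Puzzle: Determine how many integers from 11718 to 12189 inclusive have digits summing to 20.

The integers in [11718, 12189] that have digits summing to 20: 11729, 11738, 11747, 11756, 11765, 11774, …, 12179, 12188.
31 qualify.

31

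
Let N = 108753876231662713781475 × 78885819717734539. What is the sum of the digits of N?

108753876231662713781475 × 78885819717734539 = 8579138674015760130009737482460905865025
Sum of its 40 digits: 171.

171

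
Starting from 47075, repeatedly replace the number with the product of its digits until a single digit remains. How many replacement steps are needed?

47075 → 0 (1 step)

1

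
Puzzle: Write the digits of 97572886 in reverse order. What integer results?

Reversing 97572886 gives 68827579.

68827579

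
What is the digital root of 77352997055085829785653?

7+7+3+5+2+9+9+7+0+5+5+0+8+5+8+2+9+7+8+5+6+5+3 = 125
1+2+5 = 8

8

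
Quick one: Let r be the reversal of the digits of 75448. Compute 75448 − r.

-9009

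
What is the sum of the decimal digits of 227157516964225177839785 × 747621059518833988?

197

227157516964225177839785 × 747621059518833988 = 169827743510461533001769996380939876612580
Sum of its 42 digits: 197.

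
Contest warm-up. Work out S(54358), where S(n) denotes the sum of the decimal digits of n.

5+4+3+5+8 = 25

25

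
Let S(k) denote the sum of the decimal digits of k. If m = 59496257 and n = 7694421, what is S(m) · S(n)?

S(59496257) = 5+9+4+9+6+2+5+7 = 47.
S(7694421) = 7+6+9+4+4+2+1 = 33.
47 · 33 = 1551.

1551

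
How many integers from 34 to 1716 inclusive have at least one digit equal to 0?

402

The integers in [34, 1716] that have at least one digit equal to 0: 40, 50, 60, 70, 80, 90, …, 1709, 1710.
402 qualify.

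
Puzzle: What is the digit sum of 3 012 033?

3+0+1+2+0+3+3 = 12

12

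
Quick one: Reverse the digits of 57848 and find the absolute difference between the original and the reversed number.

27027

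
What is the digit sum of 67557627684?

63

6+7+5+5+7+6+2+7+6+8+4 = 63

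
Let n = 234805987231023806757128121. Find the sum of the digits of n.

105

2+3+4+8+0+5+9+8+7+2+3+1+0+2+3+8+0+6+7+5+7+1+2+8+1+2+1 = 105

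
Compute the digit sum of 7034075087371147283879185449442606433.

164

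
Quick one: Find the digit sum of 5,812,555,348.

5+8+1+2+5+5+5+3+4+8 = 46

46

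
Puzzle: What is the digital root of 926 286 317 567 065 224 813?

3

9+2+6+2+8+6+3+1+7+5+6+7+0+6+5+2+2+4+8+1+3 = 93
9+3 = 12
1+2 = 3
(Equivalently, 926 286 317 567 065 224 813 mod 9 = 3.)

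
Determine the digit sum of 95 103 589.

9+5+1+0+3+5+8+9 = 40

40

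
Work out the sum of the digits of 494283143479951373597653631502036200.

149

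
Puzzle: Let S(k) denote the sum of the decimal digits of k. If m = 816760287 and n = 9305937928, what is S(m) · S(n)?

S(816760287) = 8+1+6+7+6+0+2+8+7 = 45.
S(9305937928) = 9+3+0+5+9+3+7+9+2+8 = 55.
45 · 55 = 2475.

2475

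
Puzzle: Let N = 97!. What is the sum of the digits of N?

648

97! = 96192759682482119853328425949563698712343813919172976158104477319333745612481875498805879175589072651261284189679678167647067832320000000000000000000000
Sum of its 152 digits: 648.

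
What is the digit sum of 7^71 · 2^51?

347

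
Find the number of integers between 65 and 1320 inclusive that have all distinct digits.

The integers in [65, 1320] that have all distinct digits: 65, 67, 68, 69, 70, 71, …, 1309, 1320.
799 qualify.

799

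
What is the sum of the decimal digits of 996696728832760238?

101

9+9+6+6+9+6+7+2+8+8+3+2+7+6+0+2+3+8 = 101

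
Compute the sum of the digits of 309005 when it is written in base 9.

29

309005 in base 9 is 520778.
Digit sum: 5+2+0+7+7+8 = 29.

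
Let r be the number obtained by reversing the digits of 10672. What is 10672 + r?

38273

Reverse of 10672 is 27601.
10672 + 27601 = 38273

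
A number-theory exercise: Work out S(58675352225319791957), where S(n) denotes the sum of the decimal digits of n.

5+8+6+7+5+3+5+2+2+2+5+3+1+9+7+9+1+9+5+7 = 101

101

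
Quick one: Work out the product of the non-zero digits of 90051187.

2520

9×5×1×1×8×7 = 2520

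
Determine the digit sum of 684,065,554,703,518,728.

6+8+4+0+6+5+5+5+4+7+0+3+5+1+8+7+2+8 = 84

84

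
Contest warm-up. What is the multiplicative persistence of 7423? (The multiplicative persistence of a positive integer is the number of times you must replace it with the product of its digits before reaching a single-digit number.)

4

7423 → 168 → 48 → 32 → 6 (4 steps)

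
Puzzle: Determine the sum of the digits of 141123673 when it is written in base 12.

141123673 in base 12 is 3B318961.
Digit sum: 3+11+3+1+8+9+6+1 = 42.

42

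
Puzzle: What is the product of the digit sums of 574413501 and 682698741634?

1920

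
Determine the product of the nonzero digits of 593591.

6075

5×9×3×5×9×1 = 6075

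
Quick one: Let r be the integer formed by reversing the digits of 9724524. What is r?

4254279

Reversing 9724524 gives 4254279.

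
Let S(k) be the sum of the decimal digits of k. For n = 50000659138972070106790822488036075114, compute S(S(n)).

9

First digit sum: 144.
1+4+4 = 9.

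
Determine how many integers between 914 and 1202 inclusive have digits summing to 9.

17

The integers in [914, 1202] that have digits summing to 9: 1008, 1017, 1026, 1035, 1044, 1053, …, 1161, 1170.
17 qualify.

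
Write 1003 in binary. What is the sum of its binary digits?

8

1003 in base 2 is 1111101011.
Digit sum: 1+1+1+1+1+0+1+0+1+1 = 8.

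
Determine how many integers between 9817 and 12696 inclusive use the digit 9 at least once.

855

The integers in [9817, 12696] that use the digit 9 at least once: 9817, 9818, 9819, 9820, 9821, 9822, …, 12695, 12696.
855 qualify.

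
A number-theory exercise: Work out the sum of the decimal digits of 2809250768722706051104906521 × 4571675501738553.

189

2809250768722706051104906521 × 4571675501738553 = 12842982917609792899253215845112524046804113
Sum of its 44 digits: 189.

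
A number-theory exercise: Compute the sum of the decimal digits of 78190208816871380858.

7+8+1+9+0+2+0+8+8+1+6+8+7+1+3+8+0+8+5+8 = 98

98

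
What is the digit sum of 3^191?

3^191 = 13494588674281093803728157396523884917402502294030101914066705367021922008906273586058258347
Sum of its 92 digits: 387.

387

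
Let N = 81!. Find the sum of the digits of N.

486

81! = 5797126020747367985879734231578109105412357244731625958745865049716390179693892056256184534249745940480000000000000000000
Sum of its 121 digits: 486.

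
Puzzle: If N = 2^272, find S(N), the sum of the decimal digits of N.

2^272 = 7588550360256754183279148073529370729071901715047420004889892225542594864082845696
Sum of its 82 digits: 373.

373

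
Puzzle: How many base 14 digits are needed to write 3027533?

6

3027533 in base 14 is 58B485, which has 6 digits.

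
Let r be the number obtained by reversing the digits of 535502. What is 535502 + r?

741037

Reverse of 535502 is 205535.
535502 + 205535 = 741037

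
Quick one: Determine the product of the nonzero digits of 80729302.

8×7×2×9×3×2 = 6048

6048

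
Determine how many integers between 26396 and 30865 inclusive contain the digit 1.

1176

The integers in [26396, 30865] that contain the digit 1: 26401, 26410, 26411, 26412, 26413, 26414, …, 30851, 30861.
1176 qualify.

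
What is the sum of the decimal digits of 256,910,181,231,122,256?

57

2+5+6+9+1+0+1+8+1+2+3+1+1+2+2+2+5+6 = 57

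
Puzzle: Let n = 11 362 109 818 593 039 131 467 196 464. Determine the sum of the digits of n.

1+1+3+6+2+1+0+9+8+1+8+5+9+3+0+3+9+1+3+1+4+6+7+1+9+6+4+6+4 = 121

121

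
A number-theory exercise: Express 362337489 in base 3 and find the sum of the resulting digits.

362337489 in base 3 is 221020210122121000.
Digit sum: 2+2+1+0+2+0+2+1+0+1+2+2+1+2+1+0+0+0 = 19.

19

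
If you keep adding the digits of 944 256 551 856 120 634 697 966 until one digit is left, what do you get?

2

9+4+4+2+5+6+5+5+1+8+5+6+1+2+0+6+3+4+6+9+7+9+6+6 = 119
1+1+9 = 11
1+1 = 2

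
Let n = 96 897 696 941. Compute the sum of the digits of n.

9+6+8+9+7+6+9+6+9+4+1 = 74

74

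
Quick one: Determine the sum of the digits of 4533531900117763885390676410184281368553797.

192

4+5+3+3+5+3+1+9+0+0+1+1+7+7+6+3+8+8+5+3+9+0+6+7+6+4+1+0+1+8+4+2+8+1+3+6+8+5+5+3+7+9+7 = 192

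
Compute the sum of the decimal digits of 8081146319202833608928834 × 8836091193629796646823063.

235

8081146319202833608928834 × 8836091193629796646823063 = 71405745825542003686820958804680459144556556898542
Sum of its 50 digits: 235.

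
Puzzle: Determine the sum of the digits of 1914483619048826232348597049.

1+9+1+4+4+8+3+6+1+9+0+4+8+8+2+6+2+3+2+3+4+8+5+9+7+0+4+9 = 130

130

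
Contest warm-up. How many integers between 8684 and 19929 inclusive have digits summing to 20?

The integers in [8684, 19929] that have digits summing to 20: 8705, 8714, 8723, 8732, 8741, 8750, …, 19901, 19910.
744 qualify.

744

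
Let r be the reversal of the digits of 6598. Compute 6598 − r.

-2358

Reverse of 6598 is 8956.
6598 − 8956 = -2358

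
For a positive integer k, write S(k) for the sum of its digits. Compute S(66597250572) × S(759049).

1836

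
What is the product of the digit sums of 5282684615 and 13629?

987

S(5282684615) = 5+2+8+2+6+8+4+6+1+5 = 47.
S(13629) = 1+3+6+2+9 = 21.
47 · 21 = 987.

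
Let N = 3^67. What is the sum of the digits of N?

3^67 = 92709463147897837085761925410587
Sum of its 32 digits: 162.

162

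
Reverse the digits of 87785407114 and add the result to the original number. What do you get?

128955865892

Reverse of 87785407114 is 41170458778.
87785407114 + 41170458778 = 128955865892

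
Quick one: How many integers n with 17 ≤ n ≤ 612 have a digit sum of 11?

The integers in [17, 612] that have a digit sum of 11: 29, 38, 47, 56, 65, 74, …, 560, 605.
52 qualify.

52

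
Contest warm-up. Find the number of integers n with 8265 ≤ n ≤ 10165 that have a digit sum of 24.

134

The integers in [8265, 10165] that have a digit sum of 24: 8268, 8277, 8286, 8295, 8349, 8358, …, 9951, 9960.
134 qualify.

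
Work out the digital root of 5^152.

The digital root of n equals n mod 9 (or 9 when 9 | n), so we need 5^152 mod 9.
5^152 ≡ 7 (mod 9), so the digital root is 7.

7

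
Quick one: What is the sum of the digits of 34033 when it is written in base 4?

34033 in base 4 is 20103301.
Digit sum: 2+0+1+0+3+3+0+1 = 10.

10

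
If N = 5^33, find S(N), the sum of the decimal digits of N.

5^33 = 116415321826934814453125
Sum of its 24 digits: 89.

89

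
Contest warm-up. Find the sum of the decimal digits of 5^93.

5^93 = 100974195868289511092701256356196637398170423693954944610595703125
Sum of its 66 digits: 296.

296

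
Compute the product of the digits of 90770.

0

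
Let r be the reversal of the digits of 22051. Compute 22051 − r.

7029

Reverse of 22051 is 15022.
22051 − 15022 = 7029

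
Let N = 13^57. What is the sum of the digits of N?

13^57 = 3124432031290254610011894949223517352998211575328796815860858733
Sum of its 64 digits: 271.

271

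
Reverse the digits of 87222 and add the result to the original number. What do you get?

Reverse of 87222 is 22278.
87222 + 22278 = 109500

109500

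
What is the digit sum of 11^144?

640

11^144 = 913159544478677256624792705263592122009444942015559716843942339189187563690434190835105465650390274235355052140570781540248753424967119145326441935041
Sum of its 150 digits: 640.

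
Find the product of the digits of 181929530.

0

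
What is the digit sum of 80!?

80! = 71569457046263802294811533723186532165584657342365752577109445058227039255480148842668944867280814080000000000000000000
Sum of its 119 digits: 450.

450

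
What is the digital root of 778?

4

7+7+8 = 22
2+2 = 4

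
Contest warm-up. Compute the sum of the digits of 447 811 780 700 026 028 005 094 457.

99

4+4+7+8+1+1+7+8+0+7+0+0+0+2+6+0+2+8+0+0+5+0+9+4+4+5+7 = 99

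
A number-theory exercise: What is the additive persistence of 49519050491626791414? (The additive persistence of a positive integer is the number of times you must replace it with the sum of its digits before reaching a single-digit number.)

3

49519050491626791414 → 87 → 15 → 6 (3 steps)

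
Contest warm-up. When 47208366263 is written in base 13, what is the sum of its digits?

47208366263 in base 13 is 45B45B1846.
Digit sum: 4+5+11+4+5+11+1+8+4+6 = 59.

59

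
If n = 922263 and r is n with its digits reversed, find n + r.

Reverse of 922263 is 362229.
922263 + 362229 = 1284492

1284492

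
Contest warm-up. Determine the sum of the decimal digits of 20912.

14

2+0+9+1+2 = 14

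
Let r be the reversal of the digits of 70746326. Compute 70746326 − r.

Reverse of 70746326 is 62364707.
70746326 − 62364707 = 8381619

8381619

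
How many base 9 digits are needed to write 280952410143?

12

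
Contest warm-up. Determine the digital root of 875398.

4

8+7+5+3+9+8 = 40
4+0 = 4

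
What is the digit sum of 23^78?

496

23^78 = 16397257218987799102481750240435915127423202162980618558306068975244248784823204354849013987593911694566769
Sum of its 107 digits: 496.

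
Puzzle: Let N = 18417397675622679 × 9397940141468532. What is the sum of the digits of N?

117

18417397675622679 × 9397940141468532 = 173085600917123612311812584037228
Sum of its 33 digits: 117.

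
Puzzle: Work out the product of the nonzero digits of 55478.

5×5×4×7×8 = 5600

5600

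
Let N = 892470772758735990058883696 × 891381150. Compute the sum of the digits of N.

892470772758735990058883696 × 891381150 = 795531623763070759365076316656730400
Sum of its 36 digits: 153.

153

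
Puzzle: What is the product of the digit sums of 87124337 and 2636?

595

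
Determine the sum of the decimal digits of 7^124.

7^124 = 619664992585427611791050679609026893099690427802915014534984716820652776102999166869953170315965558474401
Sum of its 105 digits: 502.

502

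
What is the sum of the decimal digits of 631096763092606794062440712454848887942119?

192

6+3+1+0+9+6+7+6+3+0+9+2+6+0+6+7+9+4+0+6+2+4+4+0+7+1+2+4+5+4+8+4+8+8+8+7+9+4+2+1+1+9 = 192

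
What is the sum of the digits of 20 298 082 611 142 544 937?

78

2+0+2+9+8+0+8+2+6+1+1+1+4+2+5+4+4+9+3+7 = 78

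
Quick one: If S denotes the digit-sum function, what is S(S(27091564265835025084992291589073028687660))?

18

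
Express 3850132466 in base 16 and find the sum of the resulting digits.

71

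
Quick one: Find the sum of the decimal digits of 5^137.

425

5^137 = 573971850987445072250359637315549647372395291392620860111695169081258427468128502368927001953125
Sum of its 96 digits: 425.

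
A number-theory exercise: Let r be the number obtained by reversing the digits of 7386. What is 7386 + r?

Reverse of 7386 is 6837.
7386 + 6837 = 14223

14223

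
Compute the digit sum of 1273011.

15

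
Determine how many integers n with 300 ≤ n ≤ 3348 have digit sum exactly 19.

The integers in [300, 3348] that have digit sum exactly 19: 379, 388, 397, 469, 478, 487, …, 3286, 3295.
172 qualify.

172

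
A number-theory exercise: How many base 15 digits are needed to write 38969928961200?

38969928961200 in base 15 is 478A6D4E8200, which has 12 digits.

12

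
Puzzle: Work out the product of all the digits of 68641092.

0

6×8×6×4×1×0×9×2 = 0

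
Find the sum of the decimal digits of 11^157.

11^157 = 31524744095520531467768306846778913774895006726001287572646495925500100597105471954681269001361880901554505243762796616373417280718696792932733326614123265344386171
Sum of its 164 digits: 713.

713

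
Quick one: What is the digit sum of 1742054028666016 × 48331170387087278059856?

170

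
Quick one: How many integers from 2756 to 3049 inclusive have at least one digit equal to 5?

The integers in [2756, 3049] that have at least one digit equal to 5: 2756, 2757, 2758, 2759, 2765, 2775, …, 3035, 3045.
51 qualify.

51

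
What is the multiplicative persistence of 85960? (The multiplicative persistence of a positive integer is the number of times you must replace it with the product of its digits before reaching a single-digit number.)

1

85960 → 0 (1 step)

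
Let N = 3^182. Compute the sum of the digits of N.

360

3^182 = 685596132412797531053607549485540055753823212621556770516014091704614236087297342176409
Sum of its 87 digits: 360.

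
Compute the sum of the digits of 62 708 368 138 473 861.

6+2+7+0+8+3+6+8+1+3+8+4+7+3+8+6+1 = 81

81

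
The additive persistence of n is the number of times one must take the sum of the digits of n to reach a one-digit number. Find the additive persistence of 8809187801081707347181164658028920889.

3

8809187801081707347181164658028920889 → 173 → 11 → 2 (3 steps)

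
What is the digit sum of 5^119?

344

5^119 = 150463276905252801019998276764447446760789191266827202753120218403637409210205078125
Sum of its 84 digits: 344.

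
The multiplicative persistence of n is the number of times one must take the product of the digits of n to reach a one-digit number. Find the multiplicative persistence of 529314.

2

529314 → 1080 → 0 (2 steps)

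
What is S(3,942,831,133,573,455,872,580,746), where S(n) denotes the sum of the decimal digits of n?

113

3+9+4+2+8+3+1+1+3+3+5+7+3+4+5+5+8+7+2+5+8+0+7+4+6 = 113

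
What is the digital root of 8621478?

8+6+2+1+4+7+8 = 36
3+6 = 9

9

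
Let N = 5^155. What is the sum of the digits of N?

533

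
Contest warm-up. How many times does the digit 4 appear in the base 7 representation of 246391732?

1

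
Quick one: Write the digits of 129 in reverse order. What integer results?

Reversing 129 gives 921.

921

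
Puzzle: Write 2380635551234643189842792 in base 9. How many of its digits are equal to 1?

2

2380635551234643189842792 in base 9 is 32754048002540130440104362.
The digit 1 appears 2 times.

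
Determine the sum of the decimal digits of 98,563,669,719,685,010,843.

9+8+5+6+3+6+6+9+7+1+9+6+8+5+0+1+0+8+4+3 = 104

104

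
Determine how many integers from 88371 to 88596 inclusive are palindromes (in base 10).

3

The integers in [88371, 88596] that are palindromes (in base 10): 88388, 88488, 88588.
3 qualify.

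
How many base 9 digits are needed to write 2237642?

7

2237642 in base 9 is 4180418, which has 7 digits.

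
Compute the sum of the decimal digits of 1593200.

20

1+5+9+3+2+0+0 = 20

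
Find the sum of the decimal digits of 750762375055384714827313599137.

137

7+5+0+7+6+2+3+7+5+0+5+5+3+8+4+7+1+4+8+2+7+3+1+3+5+9+9+1+3+7 = 137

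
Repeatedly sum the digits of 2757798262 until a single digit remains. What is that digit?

2+7+5+7+7+9+8+2+6+2 = 55
5+5 = 10
1+0 = 1

1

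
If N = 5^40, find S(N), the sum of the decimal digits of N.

5^40 = 9094947017729282379150390625
Sum of its 28 digits: 130.

130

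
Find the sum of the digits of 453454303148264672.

71

4+5+3+4+5+4+3+0+3+1+4+8+2+6+4+6+7+2 = 71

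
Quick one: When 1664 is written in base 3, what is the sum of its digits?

10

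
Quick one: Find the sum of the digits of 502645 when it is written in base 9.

29

502645 in base 9 is 845444.
Digit sum: 8+4+5+4+4+4 = 29.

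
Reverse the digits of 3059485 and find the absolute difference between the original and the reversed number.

Reverse of 3059485 is 5849503.
|3059485 − 5849503| = 2790018

2790018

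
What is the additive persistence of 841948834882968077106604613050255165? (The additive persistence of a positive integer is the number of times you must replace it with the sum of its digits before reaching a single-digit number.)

841948834882968077106604613050255165 → 160 → 7 (2 steps)

2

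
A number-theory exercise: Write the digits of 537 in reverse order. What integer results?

735

Reversing 537 gives 735.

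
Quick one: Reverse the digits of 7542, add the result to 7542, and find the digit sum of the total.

36

Reversal of 7542 is 2457; 7542 + 2457 = 9999.
Digit sum of 9999: 9+9+9+9 = 36.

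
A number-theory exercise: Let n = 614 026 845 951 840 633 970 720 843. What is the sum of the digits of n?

6+1+4+0+2+6+8+4+5+9+5+1+8+4+0+6+3+3+9+7+0+7+2+0+8+4+3 = 115

115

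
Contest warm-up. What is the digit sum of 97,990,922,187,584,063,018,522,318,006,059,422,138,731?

9+7+9+9+0+9+2+2+1+8+7+5+8+4+0+6+3+0+1+8+5+2+2+3+1+8+0+0+6+0+5+9+4+2+2+1+3+8+7+3+1 = 170

170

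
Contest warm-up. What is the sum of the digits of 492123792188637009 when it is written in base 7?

63

492123792188637009 in base 7 is 611132136445205243262.
Digit sum: 6+1+1+1+3+2+1+3+6+4+4+5+2+0+5+2+4+3+2+6+2 = 63.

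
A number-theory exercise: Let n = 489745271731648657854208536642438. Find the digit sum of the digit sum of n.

First digit sum: 162.
1+6+2 = 9.

9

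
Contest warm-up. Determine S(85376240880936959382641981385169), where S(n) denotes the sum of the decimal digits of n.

166

8+5+3+7+6+2+4+0+8+8+0+9+3+6+9+5+9+3+8+2+6+4+1+9+8+1+3+8+5+1+6+9 = 166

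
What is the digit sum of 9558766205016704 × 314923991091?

9558766205016704 × 314923991091 = 3010284803189632370002184064
Sum of its 28 digits: 93.

93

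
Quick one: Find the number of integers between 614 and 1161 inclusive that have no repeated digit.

The integers in [614, 1161] that have no repeated digit: 614, 615, 617, 618, 619, 620, …, 1097, 1098.
333 qualify.

333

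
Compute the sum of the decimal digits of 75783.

7+5+7+8+3 = 30

30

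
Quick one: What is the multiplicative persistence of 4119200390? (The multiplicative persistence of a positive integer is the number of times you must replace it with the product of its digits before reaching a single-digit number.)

4119200390 → 0 (1 step)

1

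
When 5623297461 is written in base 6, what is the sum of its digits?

41

5623297461 in base 6 is 2325554440313.
Digit sum: 2+3+2+5+5+5+4+4+4+0+3+1+3 = 41.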